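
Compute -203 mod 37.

19

-203 = -6*37 + 19, so -203 ≡ 19 (mod 37).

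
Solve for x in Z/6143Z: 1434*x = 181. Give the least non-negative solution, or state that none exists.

gcd(1434, 6143) = 1, so a unique solution mod 6143 exists.
1434⁻¹ ≡ 4528 (mod 6143).
x ≡ 4528*181 ≡ 2549 (mod 6143).

2549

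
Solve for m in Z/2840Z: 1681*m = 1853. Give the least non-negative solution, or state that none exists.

gcd(1681, 2840) = 1, so a unique solution mod 2840 exists.
1681⁻¹ ≡ 321 (mod 2840).
m ≡ 321*1853 ≡ 1253 (mod 2840).

1253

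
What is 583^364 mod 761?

743

By square-and-multiply:
583^1 ≡ 583 (mod 761)
583^2 ≡ 583^2 = 339889 ≡ 483 (mod 761)
583^4 ≡ 483^2 = 233289 ≡ 423 (mod 761)
583^8 ≡ 423^2 = 178929 ≡ 94 (mod 761)
583^16 ≡ 94^2 = 8836 ≡ 465 (mod 761)
583^32 ≡ 465^2 = 216225 ≡ 101 (mod 761)
583^64 ≡ 101^2 = 10201 ≡ 308 (mod 761)
583^128 ≡ 308^2 = 94864 ≡ 500 (mod 761)
583^256 ≡ 500^2 = 250000 ≡ 392 (mod 761)
583^364 = 583^256 · 583^64 · 583^32 · 583^8 · 583^4 ≡ 392 · 308 · 101 · 94 · 423 (mod 761).
Accumulate the product:
392 · 308 = 120736 ≡ 498
498 · 101 = 50298 ≡ 72
72 · 94 = 6768 ≡ 680
680 · 423 = 287640 ≡ 743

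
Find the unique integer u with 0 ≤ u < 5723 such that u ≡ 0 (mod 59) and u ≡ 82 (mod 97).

3186

59⁻¹ mod 97: 59*74 ≡ 1 (mod 97), so 59⁻¹ ≡ 74.
u = 0 + 59*((82 − 0)*74 mod 97) = 0 + 59*54 = 3186.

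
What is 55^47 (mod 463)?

47 in binary is 101111, i.e. 47 = 32 + 8 + 4 + 2 + 1.
55^1 ≡ 55 (mod 463)
55^2 ≡ 55^2 = 3025 ≡ 247 (mod 463)
55^4 ≡ 247^2 = 61009 ≡ 356 (mod 463)
55^8 ≡ 356^2 = 126736 ≡ 337 (mod 463)
55^16 ≡ 337^2 = 113569 ≡ 134 (mod 463)
55^32 ≡ 134^2 = 17956 ≡ 362 (mod 463)
55^47 = 55^32 · 55^8 · 55^4 · 55^2 · 55^1 ≡ 362 · 337 · 356 · 247 · 55 (mod 463).
Accumulate the product:
362 · 337 = 121994 ≡ 225
225 · 356 = 80100 ≡ 1
1 · 247 = 247
247 · 55 = 13585 ≡ 158

158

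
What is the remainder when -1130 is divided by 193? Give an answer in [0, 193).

28

-1130 = -6*193 + 28, so -1130 ≡ 28 (mod 193).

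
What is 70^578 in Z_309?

Compute successive squares:
578 in binary is 1001000010, i.e. 578 = 512 + 64 + 2.
70^1 ≡ 70 (mod 309)
70^2 ≡ 70^2 = 4900 ≡ 265 (mod 309)
70^4 ≡ 265^2 = 70225 ≡ 82 (mod 309)
70^8 ≡ 82^2 = 6724 ≡ 235 (mod 309)
70^16 ≡ 235^2 = 55225 ≡ 223 (mod 309)
70^32 ≡ 223^2 = 49729 ≡ 289 (mod 309)
70^64 ≡ 289^2 = 83521 ≡ 91 (mod 309)
70^128 ≡ 91^2 = 8281 ≡ 247 (mod 309)
70^256 ≡ 247^2 = 61009 ≡ 136 (mod 309)
70^512 ≡ 136^2 = 18496 ≡ 265 (mod 309)
70^578 = 70^512 * 70^64 * 70^2 ≡ 265 * 91 * 265 (mod 309).
Accumulate the product:
265 * 91 = 24115 ≡ 13
13 * 265 = 3445 ≡ 46

46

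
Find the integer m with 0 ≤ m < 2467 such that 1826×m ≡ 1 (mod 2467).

1882

Apply the Euclidean algorithm and back-substitute:
2467 = 1·1826 + 641
1826 = 2·641 + 544
641 = 1·544 + 97
544 = 5·97 + 59
97 = 1·59 + 38
59 = 1·38 + 21
38 = 1·21 + 17
21 = 1·17 + 4
17 = 4·4 + 1
4 = 4·1 + 0
gcd(1826, 2467) = 1, so the inverse exists.
Bézout: 1 = 433·2467 − 585·1826.
So 1826⁻¹ ≡ −585 ≡ 1882 (mod 2467).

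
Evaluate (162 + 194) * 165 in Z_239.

185

162 + 194 = 356 ≡ 117 (mod 239)
117 * 165 = 19305 ≡ 185 (mod 239)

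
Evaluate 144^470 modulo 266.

254

Using repeated squaring:
144^1 ≡ 144 (mod 266)
144^2 ≡ 144^2 = 20736 ≡ 254 (mod 266)
144^4 ≡ 254^2 = 64516 ≡ 144 (mod 266)
144^8 ≡ 144^2 = 20736 ≡ 254 (mod 266)
144^16 ≡ 254^2 = 64516 ≡ 144 (mod 266)
144^32 ≡ 144^2 = 20736 ≡ 254 (mod 266)
144^64 ≡ 254^2 = 64516 ≡ 144 (mod 266)
144^128 ≡ 144^2 = 20736 ≡ 254 (mod 266)
144^256 ≡ 254^2 = 64516 ≡ 144 (mod 266)
144^470 = 144^256 · 144^128 · 144^64 · 144^16 · 144^4 · 144^2 ≡ 144 · 254 · 144 · 144 · 144 · 254 (mod 266).
Accumulate the product:
144 · 254 = 36576 ≡ 134
134 · 144 = 19296 ≡ 144
144 · 144 = 20736 ≡ 254
254 · 144 = 36576 ≡ 134
134 · 254 = 34036 ≡ 254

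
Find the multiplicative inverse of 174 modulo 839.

352

839 = 4·174 + 143
174 = 1·143 + 31
143 = 4·31 + 19
31 = 1·19 + 12
19 = 1·12 + 7
12 = 1·7 + 5
7 = 1·5 + 2
5 = 2·2 + 1
2 = 2·1 + 0
gcd(174, 839) = 1, so the inverse exists.
Back-substitute for 1:
1 = 1·5 − 2·2
  = −2·7 + 3·5
  = 3·12 − 5·7
  = −5·19 + 8·12
  = 8·31 − 13·19
  = −13·143 + 60·31
  = 60·174 − 73·143
  = −73·839 + 352·174
So 174⁻¹ ≡ 352 (mod 839).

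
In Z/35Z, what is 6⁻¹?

6

By the extended Euclidean algorithm:
35 = 5·6 + 5
6 = 1·5 + 1
5 = 5·1 + 0
gcd(6, 35) = 1, so the inverse exists.
Back-substitute for 1:
1 = 1·6 − 1·5
  = −1·35 + 6·6
So 6⁻¹ ≡ 6 (mod 35).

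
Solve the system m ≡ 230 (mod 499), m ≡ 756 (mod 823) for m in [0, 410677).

499⁻¹ mod 823: 499×475 ≡ 1 (mod 823), so 499⁻¹ ≡ 475.
m = 230 + 499×((756 − 230)×475 mod 823) = 230 + 499×481 = 240249.

240249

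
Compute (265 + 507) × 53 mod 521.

278

265 + 507 = 772 ≡ 251 (mod 521)
251 × 53 = 13303 ≡ 278 (mod 521)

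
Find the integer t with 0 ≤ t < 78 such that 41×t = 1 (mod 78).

78 = 1*41 + 37
41 = 1*37 + 4
37 = 9*4 + 1
4 = 4*1 + 0
gcd(41, 78) = 1, so the inverse exists.
Bézout: 1 = 10*78 − 19*41.
So 41⁻¹ ≡ −19 ≡ 59 (mod 78).

59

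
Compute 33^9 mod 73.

63

By square-and-multiply:
33^1 ≡ 33 (mod 73)
33^2 ≡ 33^2 = 1089 ≡ 67 (mod 73)
33^4 ≡ 67^2 = 4489 ≡ 36 (mod 73)
33^8 ≡ 36^2 = 1296 ≡ 55 (mod 73)
33^9 = 33^8 * 33^1 ≡ 55 * 33 (mod 73).
55 * 33 = 1815 ≡ 63 (mod 73).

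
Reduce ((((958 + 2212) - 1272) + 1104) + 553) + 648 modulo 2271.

1932

958 + 2212 = 3170 ≡ 899 (mod 2271)
899 - 1272 = -373 ≡ 1898 (mod 2271)
1898 + 1104 = 3002 ≡ 731 (mod 2271)
731 + 553 = 1284
1284 + 648 = 1932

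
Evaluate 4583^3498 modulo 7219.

3498 in binary is 110110101010, i.e. 3498 = 2048 + 1024 + 256 + 128 + 32 + 8 + 2.
4583^1 ≡ 4583 (mod 7219)
4583^2 ≡ 4583^2 = 21003889 ≡ 3818 (mod 7219)
4583^4 ≡ 3818^2 = 14577124 ≡ 1963 (mod 7219)
4583^8 ≡ 1963^2 = 3853369 ≡ 5642 (mod 7219)
4583^16 ≡ 5642^2 = 31832164 ≡ 3593 (mod 7219)
4583^32 ≡ 3593^2 = 12909649 ≡ 2077 (mod 7219)
4583^64 ≡ 2077^2 = 4313929 ≡ 4186 (mod 7219)
4583^128 ≡ 4186^2 = 17522596 ≡ 2083 (mod 7219)
4583^256 ≡ 2083^2 = 4338889 ≡ 270 (mod 7219)
4583^512 ≡ 270^2 = 72900 ≡ 710 (mod 7219)
4583^1024 ≡ 710^2 = 504100 ≡ 5989 (mod 7219)
4583^2048 ≡ 5989^2 = 35868121 ≡ 4129 (mod 7219)
4583^3498 = 4583^2048 · 4583^1024 · 4583^256 · 4583^128 · 4583^32 · 4583^8 · 4583^2 ≡ 4129 · 5989 · 270 · 2083 · 2077 · 5642 · 3818 (mod 7219).
Accumulate the product:
4129 · 5989 = 24728581 ≡ 3506
3506 · 270 = 946620 ≡ 931
931 · 2083 = 1939273 ≡ 4581
4581 · 2077 = 9514737 ≡ 95
95 · 5642 = 535990 ≡ 1784
1784 · 3818 = 6811312 ≡ 3795

3795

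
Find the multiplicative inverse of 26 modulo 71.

41

By the extended Euclidean algorithm:
71 = 2*26 + 19
26 = 1*19 + 7
19 = 2*7 + 5
7 = 1*5 + 2
5 = 2*2 + 1
2 = 2*1 + 0
gcd(26, 71) = 1, so the inverse exists.
Back-substitute for 1:
1 = 1*5 − 2*2
  = −2*7 + 3*5
  = 3*19 − 8*7
  = −8*26 + 11*19
  = 11*71 − 30*26
So 26⁻¹ ≡ −30 ≡ 41 (mod 71).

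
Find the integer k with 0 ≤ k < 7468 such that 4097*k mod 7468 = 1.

7468 = 1·4097 + 3371
4097 = 1·3371 + 726
3371 = 4·726 + 467
726 = 1·467 + 259
467 = 1·259 + 208
259 = 1·208 + 51
208 = 4·51 + 4
51 = 12·4 + 3
4 = 1·3 + 1
3 = 3·1 + 0
gcd(4097, 7468) = 1, so the inverse exists.
Back-substitute for 1:
1 = 1·4 − 1·3
  = −1·51 + 13·4
  = 13·208 − 53·51
  = −53·259 + 66·208
  = 66·467 − 119·259
  = −119·726 + 185·467
  = 185·3371 − 859·726
  = −859·4097 + 1044·3371
  = 1044·7468 − 1903·4097
So 4097⁻¹ ≡ −1903 ≡ 5565 (mod 7468).

5565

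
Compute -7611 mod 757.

-7611 = -11×757 + 716, so -7611 ≡ 716 (mod 757).

716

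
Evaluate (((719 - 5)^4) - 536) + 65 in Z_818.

751

719 - 5 = 714
(714)^4 ≡ 404 (mod 818)
404 - 536 = -132 ≡ 686 (mod 818)
686 + 65 = 751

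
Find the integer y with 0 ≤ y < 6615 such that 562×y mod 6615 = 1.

718

6615 = 11×562 + 433
562 = 1×433 + 129
433 = 3×129 + 46
129 = 2×46 + 37
46 = 1×37 + 9
37 = 4×9 + 1
9 = 9×1 + 0
gcd(562, 6615) = 1, so the inverse exists.
Bézout: 1 = −61×6615 + 718×562.
So 562⁻¹ ≡ 718 (mod 6615).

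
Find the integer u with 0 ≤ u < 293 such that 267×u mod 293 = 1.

Run the extended Euclidean algorithm:
293 = 1*267 + 26
267 = 10*26 + 7
26 = 3*7 + 5
7 = 1*5 + 2
5 = 2*2 + 1
2 = 2*1 + 0
gcd(267, 293) = 1, so the inverse exists.
Bézout: 1 = 113*293 − 124*267.
So 267⁻¹ ≡ −124 ≡ 169 (mod 293).

169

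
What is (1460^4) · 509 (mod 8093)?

2650

(1460)^4 ≡ 514 (mod 8093)
514 · 509 = 261626 ≡ 2650 (mod 8093)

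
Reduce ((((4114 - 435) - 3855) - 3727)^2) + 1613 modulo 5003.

4114 - 435 = 3679
3679 - 3855 = -176 ≡ 4827 (mod 5003)
4827 - 3727 = 1100
(1100)^2 ≡ 4277 (mod 5003)
4277 + 1613 = 5890 ≡ 887 (mod 5003)

887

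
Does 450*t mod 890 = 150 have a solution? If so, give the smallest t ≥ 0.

gcd(450, 890) = 10, and 10 | 150, so solutions exist.
Divide through by 10: 45*t mod 89 = 15.
45⁻¹ ≡ 2 (mod 89).
t ≡ 2*15 ≡ 30 (mod 89).
The smallest non-negative solution is t = 30.

30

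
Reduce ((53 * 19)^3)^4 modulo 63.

53 * 19 = 1007 ≡ 62 (mod 63)
(62)^3 ≡ 62 (mod 63)
(62)^4 ≡ 1 (mod 63)

1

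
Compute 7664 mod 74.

7664 = 103×74 + 42, so 7664 ≡ 42 (mod 74).

42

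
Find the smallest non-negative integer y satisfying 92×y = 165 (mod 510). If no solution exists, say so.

gcd(92, 510) = 2, and 2 does not divide 165.
So the congruence has no solution.

no solution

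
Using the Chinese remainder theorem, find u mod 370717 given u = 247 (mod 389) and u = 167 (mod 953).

328952

389⁻¹ mod 953: 389·49 ≡ 1 (mod 953), so 389⁻¹ ≡ 49.
u = 247 + 389·((167 − 247)·49 mod 953) = 247 + 389·845 = 328952.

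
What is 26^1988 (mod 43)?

6

Compute successive squares:
1988 in binary is 11111000100, i.e. 1988 = 1024 + 512 + 256 + 128 + 64 + 4.
26^1 ≡ 26 (mod 43)
26^2 ≡ 26^2 = 676 ≡ 31 (mod 43)
26^4 ≡ 31^2 = 961 ≡ 15 (mod 43)
26^8 ≡ 15^2 = 225 ≡ 10 (mod 43)
26^16 ≡ 10^2 = 100 ≡ 14 (mod 43)
26^32 ≡ 14^2 = 196 ≡ 24 (mod 43)
26^64 ≡ 24^2 = 576 ≡ 17 (mod 43)
26^128 ≡ 17^2 = 289 ≡ 31 (mod 43)
26^256 ≡ 31^2 = 961 ≡ 15 (mod 43)
26^512 ≡ 15^2 = 225 ≡ 10 (mod 43)
26^1024 ≡ 10^2 = 100 ≡ 14 (mod 43)
26^1988 = 26^1024 * 26^512 * 26^256 * 26^128 * 26^64 * 26^4 ≡ 14 * 10 * 15 * 31 * 17 * 15 (mod 43).
Accumulate the product:
14 * 10 = 140 ≡ 11
11 * 15 = 165 ≡ 36
36 * 31 = 1116 ≡ 41
41 * 17 = 697 ≡ 9
9 * 15 = 135 ≡ 6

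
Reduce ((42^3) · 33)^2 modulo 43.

14

(42)^3 ≡ 42 (mod 43)
42 · 33 = 1386 ≡ 10 (mod 43)
(10)^2 ≡ 14 (mod 43)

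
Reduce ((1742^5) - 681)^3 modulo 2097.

269

(1742)^5 ≡ 1280 (mod 2097)
1280 - 681 = 599
(599)^3 ≡ 269 (mod 2097)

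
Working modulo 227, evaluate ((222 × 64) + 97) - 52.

179

222 × 64 = 14208 ≡ 134 (mod 227)
134 + 97 = 231 ≡ 4 (mod 227)
4 - 52 = -48 ≡ 179 (mod 227)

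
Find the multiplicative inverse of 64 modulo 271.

271 = 4*64 + 15
64 = 4*15 + 4
15 = 3*4 + 3
4 = 1*3 + 1
3 = 3*1 + 0
gcd(64, 271) = 1, so the inverse exists.
Back-substitute for 1:
1 = 1*4 − 1*3
  = −1*15 + 4*4
  = 4*64 − 17*15
  = −17*271 + 72*64
So 64⁻¹ ≡ 72 (mod 271).

72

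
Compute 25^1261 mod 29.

By square-and-multiply:
25^1 ≡ 25 (mod 29)
25^2 ≡ 25^2 = 625 ≡ 16 (mod 29)
25^4 ≡ 16^2 = 256 ≡ 24 (mod 29)
25^8 ≡ 24^2 = 576 ≡ 25 (mod 29)
25^16 ≡ 25^2 = 625 ≡ 16 (mod 29)
25^32 ≡ 16^2 = 256 ≡ 24 (mod 29)
25^64 ≡ 24^2 = 576 ≡ 25 (mod 29)
25^128 ≡ 25^2 = 625 ≡ 16 (mod 29)
25^256 ≡ 16^2 = 256 ≡ 24 (mod 29)
25^512 ≡ 24^2 = 576 ≡ 25 (mod 29)
25^1024 ≡ 25^2 = 625 ≡ 16 (mod 29)
25^1261 = 25^1024 · 25^128 · 25^64 · 25^32 · 25^8 · 25^4 · 25^1 ≡ 16 · 16 · 25 · 24 · 25 · 24 · 25 (mod 29).
Accumulate the product:
16 · 16 = 256 ≡ 24
24 · 25 = 600 ≡ 20
20 · 24 = 480 ≡ 16
16 · 25 = 400 ≡ 23
23 · 24 = 552 ≡ 1
1 · 25 = 25

25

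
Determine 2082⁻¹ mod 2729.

2729 = 1×2082 + 647
2082 = 3×647 + 141
647 = 4×141 + 83
141 = 1×83 + 58
83 = 1×58 + 25
58 = 2×25 + 8
25 = 3×8 + 1
8 = 8×1 + 0
gcd(2082, 2729) = 1, so the inverse exists.
Back-substitute for 1:
1 = 1×25 − 3×8
  = −3×58 + 7×25
  = 7×83 − 10×58
  = −10×141 + 17×83
  = 17×647 − 78×141
  = −78×2082 + 251×647
  = 251×2729 − 329×2082
So 2082⁻¹ ≡ −329 ≡ 2400 (mod 2729).

2400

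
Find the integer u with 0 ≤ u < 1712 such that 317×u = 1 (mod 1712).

Apply the Euclidean algorithm and back-substitute:
1712 = 5*317 + 127
317 = 2*127 + 63
127 = 2*63 + 1
63 = 63*1 + 0
gcd(317, 1712) = 1, so the inverse exists.
Bézout: 1 = 5*1712 − 27*317.
So 317⁻¹ ≡ −27 ≡ 1685 (mod 1712).

1685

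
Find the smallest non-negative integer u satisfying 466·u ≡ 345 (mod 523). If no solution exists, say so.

49

gcd(466, 523) = 1, so a unique solution mod 523 exists.
466⁻¹ ≡ 367 (mod 523).
u ≡ 367·345 ≡ 49 (mod 523).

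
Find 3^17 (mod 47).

Using repeated squaring:
17 in binary is 10001, i.e. 17 = 16 + 1.
3^1 ≡ 3 (mod 47)
3^2 ≡ 3^2 = 9 (mod 47)
3^4 ≡ 9^2 = 81 ≡ 34 (mod 47)
3^8 ≡ 34^2 = 1156 ≡ 28 (mod 47)
3^16 ≡ 28^2 = 784 ≡ 32 (mod 47)
3^17 = 3^16 * 3^1 ≡ 32 * 3 (mod 47).
32 * 3 = 96 ≡ 2 (mod 47).

2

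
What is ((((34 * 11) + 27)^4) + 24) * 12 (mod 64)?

34 * 11 = 374 ≡ 54 (mod 64)
54 + 27 = 81 ≡ 17 (mod 64)
(17)^4 ≡ 1 (mod 64)
1 + 24 = 25
25 * 12 = 300 ≡ 44 (mod 64)

44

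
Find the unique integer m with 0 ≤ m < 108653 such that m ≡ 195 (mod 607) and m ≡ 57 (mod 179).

607⁻¹ mod 179: 607*156 ≡ 1 (mod 179), so 607⁻¹ ≡ 156.
m = 195 + 607*((57 − 195)*156 mod 179) = 195 + 607*131 = 79712.

79712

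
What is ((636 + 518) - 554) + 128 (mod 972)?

636 + 518 = 1154 ≡ 182 (mod 972)
182 - 554 = -372 ≡ 600 (mod 972)
600 + 128 = 728

728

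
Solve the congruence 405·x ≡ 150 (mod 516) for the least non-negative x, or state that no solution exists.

gcd(405, 516) = 3, and 3 | 150, so solutions exist.
Divide through by 3: 135·x = 50 (mod 172).
135⁻¹ ≡ 79 (mod 172).
x ≡ 79·50 ≡ 166 (mod 172).
The smallest non-negative solution is x = 166.

166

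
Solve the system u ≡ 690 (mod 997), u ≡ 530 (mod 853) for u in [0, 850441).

377556

997⁻¹ mod 853: 997·776 ≡ 1 (mod 853), so 997⁻¹ ≡ 776.
u = 690 + 997·((530 − 690)·776 mod 853) = 690 + 997·378 = 377556.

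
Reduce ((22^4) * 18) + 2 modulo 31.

(22)^4 ≡ 20 (mod 31)
20 * 18 = 360 ≡ 19 (mod 31)
19 + 2 = 21

21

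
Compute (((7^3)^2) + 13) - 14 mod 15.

(7)^3 ≡ 13 (mod 15)
(13)^2 ≡ 4 (mod 15)
4 + 13 = 17 ≡ 2 (mod 15)
2 - 14 = -12 ≡ 3 (mod 15)

3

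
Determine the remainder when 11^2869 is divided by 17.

Compute successive squares:
2869 in binary is 101100110101, i.e. 2869 = 2048 + 512 + 256 + 32 + 16 + 4 + 1.
11^1 ≡ 11 (mod 17)
11^2 ≡ 11^2 = 121 ≡ 2 (mod 17)
11^4 ≡ 2^2 = 4 (mod 17)
11^8 ≡ 4^2 = 16 (mod 17)
11^16 ≡ 16^2 = 256 ≡ 1 (mod 17)
11^32 ≡ 1^2 = 1 (mod 17)
11^64 ≡ 1^2 = 1 (mod 17)
11^128 ≡ 1^2 = 1 (mod 17)
11^256 ≡ 1^2 = 1 (mod 17)
11^512 ≡ 1^2 = 1 (mod 17)
11^1024 ≡ 1^2 = 1 (mod 17)
11^2048 ≡ 1^2 = 1 (mod 17)
11^2869 = 11^2048 * 11^512 * 11^256 * 11^32 * 11^16 * 11^4 * 11^1 ≡ 1 * 1 * 1 * 1 * 1 * 4 * 11 (mod 17).
Accumulate the product:
1 * 1 = 1
1 * 1 = 1
1 * 1 = 1
1 * 1 = 1
1 * 4 = 4
4 * 11 = 44 ≡ 10

10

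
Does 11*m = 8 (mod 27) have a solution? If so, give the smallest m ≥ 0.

13

gcd(11, 27) = 1, so a unique solution mod 27 exists.
11⁻¹ ≡ 5 (mod 27).
m ≡ 5*8 ≡ 13 (mod 27).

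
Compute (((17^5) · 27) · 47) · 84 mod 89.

(17)^5 ≡ 40 (mod 89)
40 · 27 = 1080 ≡ 12 (mod 89)
12 · 47 = 564 ≡ 30 (mod 89)
30 · 84 = 2520 ≡ 28 (mod 89)

28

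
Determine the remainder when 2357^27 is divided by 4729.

27 in binary is 11011, i.e. 27 = 16 + 8 + 2 + 1.
2357^1 ≡ 2357 (mod 4729)
2357^2 ≡ 2357^2 = 5555449 ≡ 3603 (mod 4729)
2357^4 ≡ 3603^2 = 12981609 ≡ 504 (mod 4729)
2357^8 ≡ 504^2 = 254016 ≡ 3379 (mod 4729)
2357^16 ≡ 3379^2 = 11417641 ≡ 1835 (mod 4729)
2357^27 = 2357^16 * 2357^8 * 2357^2 * 2357^1 ≡ 1835 * 3379 * 3603 * 2357 (mod 4729).
Accumulate the product:
1835 * 3379 = 6200465 ≡ 746
746 * 3603 = 2687838 ≡ 1766
1766 * 2357 = 4162462 ≡ 942

942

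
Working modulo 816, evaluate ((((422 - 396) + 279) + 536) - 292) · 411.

423

422 - 396 = 26
26 + 279 = 305
305 + 536 = 841 ≡ 25 (mod 816)
25 - 292 = -267 ≡ 549 (mod 816)
549 · 411 = 225639 ≡ 423 (mod 816)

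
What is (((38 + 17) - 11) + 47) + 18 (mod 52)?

5

38 + 17 = 55 ≡ 3 (mod 52)
3 - 11 = -8 ≡ 44 (mod 52)
44 + 47 = 91 ≡ 39 (mod 52)
39 + 18 = 57 ≡ 5 (mod 52)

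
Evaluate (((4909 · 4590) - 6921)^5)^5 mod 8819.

6281

4909 · 4590 = 22532310 ≡ 8584 (mod 8819)
8584 - 6921 = 1663
(1663)^5 ≡ 4424 (mod 8819)
(4424)^5 ≡ 6281 (mod 8819)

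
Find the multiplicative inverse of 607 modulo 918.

918 = 1*607 + 311
607 = 1*311 + 296
311 = 1*296 + 15
296 = 19*15 + 11
15 = 1*11 + 4
11 = 2*4 + 3
4 = 1*3 + 1
3 = 3*1 + 0
gcd(607, 918) = 1, so the inverse exists.
Bézout: 1 = 162*918 − 245*607.
So 607⁻¹ ≡ −245 ≡ 673 (mod 918).

673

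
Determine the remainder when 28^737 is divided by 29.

28

By square-and-multiply:
737 in binary is 1011100001, i.e. 737 = 512 + 128 + 64 + 32 + 1.
28^1 ≡ 28 (mod 29)
28^2 ≡ 28^2 = 784 ≡ 1 (mod 29)
28^4 ≡ 1^2 = 1 (mod 29)
28^8 ≡ 1^2 = 1 (mod 29)
28^16 ≡ 1^2 = 1 (mod 29)
28^32 ≡ 1^2 = 1 (mod 29)
28^64 ≡ 1^2 = 1 (mod 29)
28^128 ≡ 1^2 = 1 (mod 29)
28^256 ≡ 1^2 = 1 (mod 29)
28^512 ≡ 1^2 = 1 (mod 29)
28^737 = 28^512 × 28^128 × 28^64 × 28^32 × 28^1 ≡ 1 × 1 × 1 × 1 × 28 (mod 29).
Accumulate the product:
1 × 1 = 1
1 × 1 = 1
1 × 1 = 1
1 × 28 = 28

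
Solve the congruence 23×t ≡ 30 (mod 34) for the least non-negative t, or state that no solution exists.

22

gcd(23, 34) = 1, so a unique solution mod 34 exists.
23⁻¹ ≡ 3 (mod 34).
t ≡ 3×30 ≡ 22 (mod 34).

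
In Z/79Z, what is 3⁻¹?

53

Run the extended Euclidean algorithm:
79 = 26·3 + 1
3 = 3·1 + 0
gcd(3, 79) = 1, so the inverse exists.
Bézout: 1 = 1·79 − 26·3.
So 3⁻¹ ≡ −26 ≡ 53 (mod 79).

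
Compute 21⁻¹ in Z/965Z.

Run the extended Euclidean algorithm:
965 = 45×21 + 20
21 = 1×20 + 1
20 = 20×1 + 0
gcd(21, 965) = 1, so the inverse exists.
Bézout: 1 = −1×965 + 46×21.
So 21⁻¹ ≡ 46 (mod 965).

46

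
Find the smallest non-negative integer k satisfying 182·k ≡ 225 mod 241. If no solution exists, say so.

180

gcd(182, 241) = 1, so a unique solution mod 241 exists.
182⁻¹ ≡ 49 (mod 241).
k ≡ 49·225 ≡ 180 (mod 241).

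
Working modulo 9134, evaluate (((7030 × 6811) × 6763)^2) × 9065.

8272

7030 × 6811 = 47881330 ≡ 902 (mod 9134)
902 × 6763 = 6100226 ≡ 7848 (mod 9134)
(7848)^2 ≡ 542 (mod 9134)
542 × 9065 = 4913230 ≡ 8272 (mod 9134)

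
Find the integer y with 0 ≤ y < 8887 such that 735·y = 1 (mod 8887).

By the extended Euclidean algorithm:
8887 = 12·735 + 67
735 = 10·67 + 65
67 = 1·65 + 2
65 = 32·2 + 1
2 = 2·1 + 0
gcd(735, 8887) = 1, so the inverse exists.
Bézout: 1 = −362·8887 + 4377·735.
So 735⁻¹ ≡ 4377 (mod 8887).

4377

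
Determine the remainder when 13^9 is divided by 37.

6

9 in binary is 1001, i.e. 9 = 8 + 1.
13^1 ≡ 13 (mod 37)
13^2 ≡ 13^2 = 169 ≡ 21 (mod 37)
13^4 ≡ 21^2 = 441 ≡ 34 (mod 37)
13^8 ≡ 34^2 = 1156 ≡ 9 (mod 37)
13^9 = 13^8 * 13^1 ≡ 9 * 13 (mod 37).
9 * 13 = 117 ≡ 6 (mod 37).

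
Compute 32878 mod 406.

398

32878 = 80·406 + 398, so 32878 ≡ 398 (mod 406).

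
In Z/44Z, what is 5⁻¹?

Apply the Euclidean algorithm and back-substitute:
44 = 8·5 + 4
5 = 1·4 + 1
4 = 4·1 + 0
gcd(5, 44) = 1, so the inverse exists.
Bézout: 1 = −1·44 + 9·5.
So 5⁻¹ ≡ 9 (mod 44).

9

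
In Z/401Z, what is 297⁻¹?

401 = 1×297 + 104
297 = 2×104 + 89
104 = 1×89 + 15
89 = 5×15 + 14
15 = 1×14 + 1
14 = 14×1 + 0
gcd(297, 401) = 1, so the inverse exists.
Back-substitute for 1:
1 = 1×15 − 1×14
  = −1×89 + 6×15
  = 6×104 − 7×89
  = −7×297 + 20×104
  = 20×401 − 27×297
So 297⁻¹ ≡ −27 ≡ 374 (mod 401).

374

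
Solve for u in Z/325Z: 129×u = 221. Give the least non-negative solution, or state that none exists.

299

gcd(129, 325) = 1, so a unique solution mod 325 exists.
129⁻¹ ≡ 194 (mod 325).
u ≡ 194×221 ≡ 299 (mod 325).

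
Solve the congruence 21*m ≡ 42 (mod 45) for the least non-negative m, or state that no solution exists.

2

gcd(21, 45) = 3, and 3 | 42, so solutions exist.
Divide through by 3: 7*m ≡ 14 (mod 15).
7⁻¹ ≡ 13 (mod 15).
m ≡ 13*14 ≡ 2 (mod 15).
The smallest non-negative solution is m = 2.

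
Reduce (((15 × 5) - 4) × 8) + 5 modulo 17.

12

15 × 5 = 75 ≡ 7 (mod 17)
7 - 4 = 3
3 × 8 = 24 ≡ 7 (mod 17)
7 + 5 = 12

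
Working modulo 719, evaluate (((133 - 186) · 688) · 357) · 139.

303

133 - 186 = -53 ≡ 666 (mod 719)
666 · 688 = 458208 ≡ 205 (mod 719)
205 · 357 = 73185 ≡ 566 (mod 719)
566 · 139 = 78674 ≡ 303 (mod 719)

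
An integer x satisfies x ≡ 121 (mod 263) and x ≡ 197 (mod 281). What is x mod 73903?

7222

263⁻¹ mod 281: 263×78 ≡ 1 (mod 281), so 263⁻¹ ≡ 78.
x = 121 + 263×((197 − 121)×78 mod 281) = 121 + 263×27 = 7222.
Check: 7222 mod 263 = 121, 7222 mod 281 = 197. ✓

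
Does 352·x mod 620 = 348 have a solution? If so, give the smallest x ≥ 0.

gcd(352, 620) = 4, and 4 | 348, so solutions exist.
Divide through by 4: 88·x ≡ 87 (mod 155).
88⁻¹ ≡ 37 (mod 155).
x ≡ 37·87 ≡ 119 (mod 155).
The smallest non-negative solution is x = 119.

119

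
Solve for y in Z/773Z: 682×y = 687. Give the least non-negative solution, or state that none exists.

gcd(682, 773) = 1, so a unique solution mod 773 exists.
682⁻¹ ≡ 756 (mod 773).
y ≡ 756×687 ≡ 689 (mod 773).

689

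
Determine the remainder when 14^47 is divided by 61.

Compute successive squares:
47 in binary is 101111, i.e. 47 = 32 + 8 + 4 + 2 + 1.
14^1 ≡ 14 (mod 61)
14^2 ≡ 14^2 = 196 ≡ 13 (mod 61)
14^4 ≡ 13^2 = 169 ≡ 47 (mod 61)
14^8 ≡ 47^2 = 2209 ≡ 13 (mod 61)
14^16 ≡ 13^2 = 169 ≡ 47 (mod 61)
14^32 ≡ 47^2 = 2209 ≡ 13 (mod 61)
14^47 = 14^32 * 14^8 * 14^4 * 14^2 * 14^1 ≡ 13 * 13 * 47 * 13 * 14 (mod 61).
Accumulate the product:
13 * 13 = 169 ≡ 47
47 * 47 = 2209 ≡ 13
13 * 13 = 169 ≡ 47
47 * 14 = 658 ≡ 48

48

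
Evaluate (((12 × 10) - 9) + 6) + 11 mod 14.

2

12 × 10 = 120 ≡ 8 (mod 14)
8 - 9 = -1 ≡ 13 (mod 14)
13 + 6 = 19 ≡ 5 (mod 14)
5 + 11 = 16 ≡ 2 (mod 14)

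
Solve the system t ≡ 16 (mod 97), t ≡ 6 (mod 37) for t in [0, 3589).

598

97⁻¹ mod 37: 97×29 ≡ 1 (mod 37), so 97⁻¹ ≡ 29.
t = 16 + 97×((6 − 16)×29 mod 37) = 16 + 97×6 = 598.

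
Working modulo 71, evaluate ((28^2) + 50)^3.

61

(28)^2 ≡ 3 (mod 71)
3 + 50 = 53
(53)^3 ≡ 61 (mod 71)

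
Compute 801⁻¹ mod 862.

325

Apply the Euclidean algorithm and back-substitute:
862 = 1*801 + 61
801 = 13*61 + 8
61 = 7*8 + 5
8 = 1*5 + 3
5 = 1*3 + 2
3 = 1*2 + 1
2 = 2*1 + 0
gcd(801, 862) = 1, so the inverse exists.
Back-substitute for 1:
1 = 1*3 − 1*2
  = −1*5 + 2*3
  = 2*8 − 3*5
  = −3*61 + 23*8
  = 23*801 − 302*61
  = −302*862 + 325*801
So 801⁻¹ ≡ 325 (mod 862).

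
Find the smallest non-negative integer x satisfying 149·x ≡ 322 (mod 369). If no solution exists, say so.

gcd(149, 369) = 1, so a unique solution mod 369 exists.
149⁻¹ ≡ 317 (mod 369).
x ≡ 317·322 ≡ 230 (mod 369).

230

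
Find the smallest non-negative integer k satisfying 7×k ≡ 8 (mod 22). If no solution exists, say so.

gcd(7, 22) = 1, so a unique solution mod 22 exists.
7⁻¹ ≡ 19 (mod 22).
k ≡ 19×8 ≡ 20 (mod 22).

20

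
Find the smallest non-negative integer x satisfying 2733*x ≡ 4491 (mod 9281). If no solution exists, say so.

2192

gcd(2733, 9281) = 1, so a unique solution mod 9281 exists.
2733⁻¹ ≡ 5138 (mod 9281).
x ≡ 5138*4491 ≡ 2192 (mod 9281).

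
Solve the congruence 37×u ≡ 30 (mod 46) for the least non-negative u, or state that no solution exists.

12

gcd(37, 46) = 1, so a unique solution mod 46 exists.
37⁻¹ ≡ 5 (mod 46).
u ≡ 5×30 ≡ 12 (mod 46).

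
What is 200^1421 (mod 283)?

200^1 ≡ 200 (mod 283)
200^2 ≡ 200^2 = 40000 ≡ 97 (mod 283)
200^4 ≡ 97^2 = 9409 ≡ 70 (mod 283)
200^8 ≡ 70^2 = 4900 ≡ 89 (mod 283)
200^16 ≡ 89^2 = 7921 ≡ 280 (mod 283)
200^32 ≡ 280^2 = 78400 ≡ 9 (mod 283)
200^64 ≡ 9^2 = 81 (mod 283)
200^128 ≡ 81^2 = 6561 ≡ 52 (mod 283)
200^256 ≡ 52^2 = 2704 ≡ 157 (mod 283)
200^512 ≡ 157^2 = 24649 ≡ 28 (mod 283)
200^1024 ≡ 28^2 = 784 ≡ 218 (mod 283)
200^1421 = 200^1024 * 200^256 * 200^128 * 200^8 * 200^4 * 200^1 ≡ 218 * 157 * 52 * 89 * 70 * 200 (mod 283).
Accumulate the product:
218 * 157 = 34226 ≡ 266
266 * 52 = 13832 ≡ 248
248 * 89 = 22072 ≡ 281
281 * 70 = 19670 ≡ 143
143 * 200 = 28600 ≡ 17

17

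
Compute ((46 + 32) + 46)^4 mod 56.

16

46 + 32 = 78 ≡ 22 (mod 56)
22 + 46 = 68 ≡ 12 (mod 56)
(12)^4 ≡ 16 (mod 56)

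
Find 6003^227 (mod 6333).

6003^1 ≡ 6003 (mod 6333)
6003^2 ≡ 6003^2 = 36036009 ≡ 1239 (mod 6333)
6003^4 ≡ 1239^2 = 1535121 ≡ 2535 (mod 6333)
6003^8 ≡ 2535^2 = 6426225 ≡ 4563 (mod 6333)
6003^16 ≡ 4563^2 = 20820969 ≡ 4398 (mod 6333)
6003^32 ≡ 4398^2 = 19342404 ≡ 1422 (mod 6333)
6003^64 ≡ 1422^2 = 2022084 ≡ 1857 (mod 6333)
6003^128 ≡ 1857^2 = 3448449 ≡ 3297 (mod 6333)
6003^227 = 6003^128 * 6003^64 * 6003^32 * 6003^2 * 6003^1 ≡ 3297 * 1857 * 1422 * 1239 * 6003 (mod 6333).
Accumulate the product:
3297 * 1857 = 6122529 ≡ 4851
4851 * 1422 = 6898122 ≡ 1485
1485 * 1239 = 1839915 ≡ 3345
3345 * 6003 = 20080035 ≡ 4425

4425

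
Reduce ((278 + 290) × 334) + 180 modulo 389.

60

278 + 290 = 568 ≡ 179 (mod 389)
179 × 334 = 59786 ≡ 269 (mod 389)
269 + 180 = 449 ≡ 60 (mod 389)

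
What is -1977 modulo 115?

-1977 = -18×115 + 93, so -1977 ≡ 93 (mod 115).

93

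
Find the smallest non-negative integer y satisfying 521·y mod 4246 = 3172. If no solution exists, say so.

gcd(521, 4246) = 1, so a unique solution mod 4246 exists.
521⁻¹ ≡ 2885 (mod 4246).
y ≡ 2885·3172 ≡ 1090 (mod 4246).

1090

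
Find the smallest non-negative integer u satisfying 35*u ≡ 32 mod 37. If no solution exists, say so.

gcd(35, 37) = 1, so a unique solution mod 37 exists.
35⁻¹ ≡ 18 (mod 37).
u ≡ 18*32 ≡ 21 (mod 37).

21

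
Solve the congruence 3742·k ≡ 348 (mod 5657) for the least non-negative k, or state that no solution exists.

gcd(3742, 5657) = 1, so a unique solution mod 5657 exists.
3742⁻¹ ≡ 4307 (mod 5657).
k ≡ 4307·348 ≡ 5388 (mod 5657).

5388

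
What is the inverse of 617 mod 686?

686 = 1×617 + 69
617 = 8×69 + 65
69 = 1×65 + 4
65 = 16×4 + 1
4 = 4×1 + 0
gcd(617, 686) = 1, so the inverse exists.
Bézout: 1 = −152×686 + 169×617.
So 617⁻¹ ≡ 169 (mod 686).

169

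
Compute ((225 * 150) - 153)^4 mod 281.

58

225 * 150 = 33750 ≡ 30 (mod 281)
30 - 153 = -123 ≡ 158 (mod 281)
(158)^4 ≡ 58 (mod 281)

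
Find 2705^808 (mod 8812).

808 in binary is 1100101000, i.e. 808 = 512 + 256 + 32 + 8.
2705^1 ≡ 2705 (mod 8812)
2705^2 ≡ 2705^2 = 7317025 ≡ 3065 (mod 8812)
2705^4 ≡ 3065^2 = 9394225 ≡ 633 (mod 8812)
2705^8 ≡ 633^2 = 400689 ≡ 4149 (mod 8812)
2705^16 ≡ 4149^2 = 17214201 ≡ 4365 (mod 8812)
2705^32 ≡ 4365^2 = 19053225 ≡ 1681 (mod 8812)
2705^64 ≡ 1681^2 = 2825761 ≡ 5921 (mod 8812)
2705^128 ≡ 5921^2 = 35058241 ≡ 4105 (mod 8812)
2705^256 ≡ 4105^2 = 16851025 ≡ 2481 (mod 8812)
2705^512 ≡ 2481^2 = 6155361 ≡ 4585 (mod 8812)
2705^808 = 2705^512 × 2705^256 × 2705^32 × 2705^8 ≡ 4585 × 2481 × 1681 × 4149 (mod 8812).
Accumulate the product:
4585 × 2481 = 11375385 ≡ 7905
7905 × 1681 = 13288305 ≡ 8621
8621 × 4149 = 35768529 ≡ 621

621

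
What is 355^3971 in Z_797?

3971 in binary is 111110000011, i.e. 3971 = 2048 + 1024 + 512 + 256 + 128 + 2 + 1.
355^1 ≡ 355 (mod 797)
355^2 ≡ 355^2 = 126025 ≡ 99 (mod 797)
355^4 ≡ 99^2 = 9801 ≡ 237 (mod 797)
355^8 ≡ 237^2 = 56169 ≡ 379 (mod 797)
355^16 ≡ 379^2 = 143641 ≡ 181 (mod 797)
355^32 ≡ 181^2 = 32761 ≡ 84 (mod 797)
355^64 ≡ 84^2 = 7056 ≡ 680 (mod 797)
355^128 ≡ 680^2 = 462400 ≡ 140 (mod 797)
355^256 ≡ 140^2 = 19600 ≡ 472 (mod 797)
355^512 ≡ 472^2 = 222784 ≡ 421 (mod 797)
355^1024 ≡ 421^2 = 177241 ≡ 307 (mod 797)
355^2048 ≡ 307^2 = 94249 ≡ 203 (mod 797)
355^3971 = 355^2048 · 355^1024 · 355^512 · 355^256 · 355^128 · 355^2 · 355^1 ≡ 203 · 307 · 421 · 472 · 140 · 99 · 355 (mod 797).
Accumulate the product:
203 · 307 = 62321 ≡ 155
155 · 421 = 65255 ≡ 698
698 · 472 = 329456 ≡ 295
295 · 140 = 41300 ≡ 653
653 · 99 = 64647 ≡ 90
90 · 355 = 31950 ≡ 70

70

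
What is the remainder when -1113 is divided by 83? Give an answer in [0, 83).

49

-1113 = -14×83 + 49, so -1113 ≡ 49 (mod 83).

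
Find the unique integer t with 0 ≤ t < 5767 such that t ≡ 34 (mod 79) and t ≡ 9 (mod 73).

79⁻¹ mod 73: 79×61 ≡ 1 (mod 73), so 79⁻¹ ≡ 61.
t = 34 + 79×((9 − 34)×61 mod 73) = 34 + 79×8 = 666.

666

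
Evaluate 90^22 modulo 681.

22 in binary is 10110, i.e. 22 = 16 + 4 + 2.
90^1 ≡ 90 (mod 681)
90^2 ≡ 90^2 = 8100 ≡ 609 (mod 681)
90^4 ≡ 609^2 = 370881 ≡ 417 (mod 681)
90^8 ≡ 417^2 = 173889 ≡ 234 (mod 681)
90^16 ≡ 234^2 = 54756 ≡ 276 (mod 681)
90^22 = 90^16 × 90^4 × 90^2 ≡ 276 × 417 × 609 (mod 681).
Accumulate the product:
276 × 417 = 115092 ≡ 3
3 × 609 = 1827 ≡ 465

465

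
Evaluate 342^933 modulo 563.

By square-and-multiply:
933 in binary is 1110100101, i.e. 933 = 512 + 256 + 128 + 32 + 4 + 1.
342^1 ≡ 342 (mod 563)
342^2 ≡ 342^2 = 116964 ≡ 423 (mod 563)
342^4 ≡ 423^2 = 178929 ≡ 458 (mod 563)
342^8 ≡ 458^2 = 209764 ≡ 328 (mod 563)
342^16 ≡ 328^2 = 107584 ≡ 51 (mod 563)
342^32 ≡ 51^2 = 2601 ≡ 349 (mod 563)
342^64 ≡ 349^2 = 121801 ≡ 193 (mod 563)
342^128 ≡ 193^2 = 37249 ≡ 91 (mod 563)
342^256 ≡ 91^2 = 8281 ≡ 399 (mod 563)
342^512 ≡ 399^2 = 159201 ≡ 435 (mod 563)
342^933 = 342^512 * 342^256 * 342^128 * 342^32 * 342^4 * 342^1 ≡ 435 * 399 * 91 * 349 * 458 * 342 (mod 563).
Accumulate the product:
435 * 399 = 173565 ≡ 161
161 * 91 = 14651 ≡ 13
13 * 349 = 4537 ≡ 33
33 * 458 = 15114 ≡ 476
476 * 342 = 162792 ≡ 85

85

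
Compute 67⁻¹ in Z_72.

43

Run the extended Euclidean algorithm:
72 = 1*67 + 5
67 = 13*5 + 2
5 = 2*2 + 1
2 = 2*1 + 0
gcd(67, 72) = 1, so the inverse exists.
Bézout: 1 = 27*72 − 29*67.
So 67⁻¹ ≡ −29 ≡ 43 (mod 72).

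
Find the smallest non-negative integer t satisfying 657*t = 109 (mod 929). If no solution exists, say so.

44

gcd(657, 929) = 1, so a unique solution mod 929 exists.
657⁻¹ ≡ 222 (mod 929).
t ≡ 222*109 ≡ 44 (mod 929).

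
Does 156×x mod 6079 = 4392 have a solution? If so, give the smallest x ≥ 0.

1431

gcd(156, 6079) = 1, so a unique solution mod 6079 exists.
156⁻¹ ≡ 4871 (mod 6079).
x ≡ 4871×4392 ≡ 1431 (mod 6079).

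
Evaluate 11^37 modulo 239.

9

Using repeated squaring:
37 in binary is 100101, i.e. 37 = 32 + 4 + 1.
11^1 ≡ 11 (mod 239)
11^2 ≡ 11^2 = 121 (mod 239)
11^4 ≡ 121^2 = 14641 ≡ 62 (mod 239)
11^8 ≡ 62^2 = 3844 ≡ 20 (mod 239)
11^16 ≡ 20^2 = 400 ≡ 161 (mod 239)
11^32 ≡ 161^2 = 25921 ≡ 109 (mod 239)
11^37 = 11^32 · 11^4 · 11^1 ≡ 109 · 62 · 11 (mod 239).
Accumulate the product:
109 · 62 = 6758 ≡ 66
66 · 11 = 726 ≡ 9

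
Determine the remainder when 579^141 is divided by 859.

By square-and-multiply:
141 in binary is 10001101, i.e. 141 = 128 + 8 + 4 + 1.
579^1 ≡ 579 (mod 859)
579^2 ≡ 579^2 = 335241 ≡ 231 (mod 859)
579^4 ≡ 231^2 = 53361 ≡ 103 (mod 859)
579^8 ≡ 103^2 = 10609 ≡ 301 (mod 859)
579^16 ≡ 301^2 = 90601 ≡ 406 (mod 859)
579^32 ≡ 406^2 = 164836 ≡ 767 (mod 859)
579^64 ≡ 767^2 = 588289 ≡ 733 (mod 859)
579^128 ≡ 733^2 = 537289 ≡ 414 (mod 859)
579^141 = 579^128 * 579^8 * 579^4 * 579^1 ≡ 414 * 301 * 103 * 579 (mod 859).
Accumulate the product:
414 * 301 = 124614 ≡ 59
59 * 103 = 6077 ≡ 64
64 * 579 = 37056 ≡ 119

119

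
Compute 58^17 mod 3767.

Compute successive squares:
17 in binary is 10001, i.e. 17 = 16 + 1.
58^1 ≡ 58 (mod 3767)
58^2 ≡ 58^2 = 3364 (mod 3767)
58^4 ≡ 3364^2 = 11316496 ≡ 428 (mod 3767)
58^8 ≡ 428^2 = 183184 ≡ 2368 (mod 3767)
58^16 ≡ 2368^2 = 5607424 ≡ 2128 (mod 3767)
58^17 = 58^16 · 58^1 ≡ 2128 · 58 (mod 3767).
2128 · 58 = 123424 ≡ 2880 (mod 3767).

2880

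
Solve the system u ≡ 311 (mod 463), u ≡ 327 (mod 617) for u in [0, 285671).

463⁻¹ mod 617: 463×4 ≡ 1 (mod 617), so 463⁻¹ ≡ 4.
u = 311 + 463×((327 − 311)×4 mod 617) = 311 + 463×64 = 29943.
Check: 29943 mod 463 = 311, 29943 mod 617 = 327. ✓

29943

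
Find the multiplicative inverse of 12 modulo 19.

8

19 = 1*12 + 7
12 = 1*7 + 5
7 = 1*5 + 2
5 = 2*2 + 1
2 = 2*1 + 0
gcd(12, 19) = 1, so the inverse exists.
Back-substitute for 1:
1 = 1*5 − 2*2
  = −2*7 + 3*5
  = 3*12 − 5*7
  = −5*19 + 8*12
So 12⁻¹ ≡ 8 (mod 19).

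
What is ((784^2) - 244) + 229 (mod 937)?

906

(784)^2 ≡ 921 (mod 937)
921 - 244 = 677
677 + 229 = 906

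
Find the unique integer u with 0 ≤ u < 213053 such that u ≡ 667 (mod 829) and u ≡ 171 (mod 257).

177244

829⁻¹ mod 257: 829×226 ≡ 1 (mod 257), so 829⁻¹ ≡ 226.
u = 667 + 829×((171 − 667)×226 mod 257) = 667 + 829×213 = 177244.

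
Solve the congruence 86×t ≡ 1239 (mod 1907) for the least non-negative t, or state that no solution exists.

1234

gcd(86, 1907) = 1, so a unique solution mod 1907 exists.
86⁻¹ ≡ 1397 (mod 1907).
t ≡ 1397×1239 ≡ 1234 (mod 1907).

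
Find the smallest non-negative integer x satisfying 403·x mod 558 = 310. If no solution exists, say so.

gcd(403, 558) = 31, and 31 | 310, so solutions exist.
Divide through by 31: 13·x ≡ 10 (mod 18).
13⁻¹ ≡ 7 (mod 18).
x ≡ 7·10 ≡ 16 (mod 18).
The smallest non-negative solution is x = 16.

16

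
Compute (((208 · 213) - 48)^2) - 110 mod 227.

208 · 213 = 44304 ≡ 39 (mod 227)
39 - 48 = -9 ≡ 218 (mod 227)
(218)^2 ≡ 81 (mod 227)
81 - 110 = -29 ≡ 198 (mod 227)

198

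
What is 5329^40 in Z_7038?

2755

Compute successive squares:
40 in binary is 101000, i.e. 40 = 32 + 8.
5329^1 ≡ 5329 (mod 7038)
5329^2 ≡ 5329^2 = 28398241 ≡ 6949 (mod 7038)
5329^4 ≡ 6949^2 = 48288601 ≡ 883 (mod 7038)
5329^8 ≡ 883^2 = 779689 ≡ 5509 (mod 7038)
5329^16 ≡ 5509^2 = 30349081 ≡ 1225 (mod 7038)
5329^32 ≡ 1225^2 = 1500625 ≡ 1531 (mod 7038)
5329^40 = 5329^32 × 5329^8 ≡ 1531 × 5509 (mod 7038).
1531 × 5509 = 8434279 ≡ 2755 (mod 7038).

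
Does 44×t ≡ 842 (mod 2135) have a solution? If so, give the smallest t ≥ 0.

1863

gcd(44, 2135) = 1, so a unique solution mod 2135 exists.
44⁻¹ ≡ 1019 (mod 2135).
t ≡ 1019×842 ≡ 1863 (mod 2135).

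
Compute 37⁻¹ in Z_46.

Run the extended Euclidean algorithm:
46 = 1*37 + 9
37 = 4*9 + 1
9 = 9*1 + 0
gcd(37, 46) = 1, so the inverse exists.
Bézout: 1 = −4*46 + 5*37.
So 37⁻¹ ≡ 5 (mod 46).

5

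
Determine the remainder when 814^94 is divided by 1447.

94 in binary is 1011110, i.e. 94 = 64 + 16 + 8 + 4 + 2.
814^1 ≡ 814 (mod 1447)
814^2 ≡ 814^2 = 662596 ≡ 1317 (mod 1447)
814^4 ≡ 1317^2 = 1734489 ≡ 983 (mod 1447)
814^8 ≡ 983^2 = 966289 ≡ 1140 (mod 1447)
814^16 ≡ 1140^2 = 1299600 ≡ 194 (mod 1447)
814^32 ≡ 194^2 = 37636 ≡ 14 (mod 1447)
814^64 ≡ 14^2 = 196 (mod 1447)
814^94 = 814^64 · 814^16 · 814^8 · 814^4 · 814^2 ≡ 196 · 194 · 1140 · 983 · 1317 (mod 1447).
Accumulate the product:
196 · 194 = 38024 ≡ 402
402 · 1140 = 458280 ≡ 1028
1028 · 983 = 1010524 ≡ 518
518 · 1317 = 682206 ≡ 669

669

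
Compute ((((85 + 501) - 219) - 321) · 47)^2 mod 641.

85 + 501 = 586
586 - 219 = 367
367 - 321 = 46
46 · 47 = 2162 ≡ 239 (mod 641)
(239)^2 ≡ 72 (mod 641)

72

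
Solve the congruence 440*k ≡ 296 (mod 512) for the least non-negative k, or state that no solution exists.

gcd(440, 512) = 8, and 8 | 296, so solutions exist.
Divide through by 8: 55*k = 37 (mod 64).
55⁻¹ ≡ 7 (mod 64).
k ≡ 7*37 ≡ 3 (mod 64).
The smallest non-negative solution is k = 3.

3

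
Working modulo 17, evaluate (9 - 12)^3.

7

9 - 12 = -3 ≡ 14 (mod 17)
(14)^3 ≡ 7 (mod 17)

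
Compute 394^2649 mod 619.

By square-and-multiply:
2649 in binary is 101001011001, i.e. 2649 = 2048 + 512 + 64 + 16 + 8 + 1.
394^1 ≡ 394 (mod 619)
394^2 ≡ 394^2 = 155236 ≡ 486 (mod 619)
394^4 ≡ 486^2 = 236196 ≡ 357 (mod 619)
394^8 ≡ 357^2 = 127449 ≡ 554 (mod 619)
394^16 ≡ 554^2 = 306916 ≡ 511 (mod 619)
394^32 ≡ 511^2 = 261121 ≡ 522 (mod 619)
394^64 ≡ 522^2 = 272484 ≡ 124 (mod 619)
394^128 ≡ 124^2 = 15376 ≡ 520 (mod 619)
394^256 ≡ 520^2 = 270400 ≡ 516 (mod 619)
394^512 ≡ 516^2 = 266256 ≡ 86 (mod 619)
394^1024 ≡ 86^2 = 7396 ≡ 587 (mod 619)
394^2048 ≡ 587^2 = 344569 ≡ 405 (mod 619)
394^2649 = 394^2048 * 394^512 * 394^64 * 394^16 * 394^8 * 394^1 ≡ 405 * 86 * 124 * 511 * 554 * 394 (mod 619).
Accumulate the product:
405 * 86 = 34830 ≡ 166
166 * 124 = 20584 ≡ 157
157 * 511 = 80227 ≡ 376
376 * 554 = 208304 ≡ 320
320 * 394 = 126080 ≡ 423

423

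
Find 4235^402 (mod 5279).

1239

Using repeated squaring:
402 in binary is 110010010, i.e. 402 = 256 + 128 + 16 + 2.
4235^1 ≡ 4235 (mod 5279)
4235^2 ≡ 4235^2 = 17935225 ≡ 2462 (mod 5279)
4235^4 ≡ 2462^2 = 6061444 ≡ 1152 (mod 5279)
4235^8 ≡ 1152^2 = 1327104 ≡ 2075 (mod 5279)
4235^16 ≡ 2075^2 = 4305625 ≡ 3240 (mod 5279)
4235^32 ≡ 3240^2 = 10497600 ≡ 2948 (mod 5279)
4235^64 ≡ 2948^2 = 8690704 ≡ 1470 (mod 5279)
4235^128 ≡ 1470^2 = 2160900 ≡ 1789 (mod 5279)
4235^256 ≡ 1789^2 = 3200521 ≡ 1447 (mod 5279)
4235^402 = 4235^256 · 4235^128 · 4235^16 · 4235^2 ≡ 1447 · 1789 · 3240 · 2462 (mod 5279).
Accumulate the product:
1447 · 1789 = 2588683 ≡ 1973
1973 · 3240 = 6392520 ≡ 4930
4930 · 2462 = 12137660 ≡ 1239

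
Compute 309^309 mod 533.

By square-and-multiply:
309 in binary is 100110101, i.e. 309 = 256 + 32 + 16 + 4 + 1.
309^1 ≡ 309 (mod 533)
309^2 ≡ 309^2 = 95481 ≡ 74 (mod 533)
309^4 ≡ 74^2 = 5476 ≡ 146 (mod 533)
309^8 ≡ 146^2 = 21316 ≡ 529 (mod 533)
309^16 ≡ 529^2 = 279841 ≡ 16 (mod 533)
309^32 ≡ 16^2 = 256 (mod 533)
309^64 ≡ 256^2 = 65536 ≡ 510 (mod 533)
309^128 ≡ 510^2 = 260100 ≡ 529 (mod 533)
309^256 ≡ 529^2 = 279841 ≡ 16 (mod 533)
309^309 = 309^256 · 309^32 · 309^16 · 309^4 · 309^1 ≡ 16 · 256 · 16 · 146 · 309 (mod 533).
Accumulate the product:
16 · 256 = 4096 ≡ 365
365 · 16 = 5840 ≡ 510
510 · 146 = 74460 ≡ 373
373 · 309 = 115257 ≡ 129

129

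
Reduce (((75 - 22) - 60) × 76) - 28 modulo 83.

75 - 22 = 53
53 - 60 = -7 ≡ 76 (mod 83)
76 × 76 = 5776 ≡ 49 (mod 83)
49 - 28 = 21

21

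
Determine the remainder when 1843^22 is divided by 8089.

Compute successive squares:
22 in binary is 10110, i.e. 22 = 16 + 4 + 2.
1843^1 ≡ 1843 (mod 8089)
1843^2 ≡ 1843^2 = 3396649 ≡ 7358 (mod 8089)
1843^4 ≡ 7358^2 = 54140164 ≡ 487 (mod 8089)
1843^8 ≡ 487^2 = 237169 ≡ 2588 (mod 8089)
1843^16 ≡ 2588^2 = 6697744 ≡ 52 (mod 8089)
1843^22 = 1843^16 · 1843^4 · 1843^2 ≡ 52 · 487 · 7358 (mod 8089).
Accumulate the product:
52 · 487 = 25324 ≡ 1057
1057 · 7358 = 7777406 ≡ 3877

3877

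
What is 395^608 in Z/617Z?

By square-and-multiply:
608 in binary is 1001100000, i.e. 608 = 512 + 64 + 32.
395^1 ≡ 395 (mod 617)
395^2 ≡ 395^2 = 156025 ≡ 541 (mod 617)
395^4 ≡ 541^2 = 292681 ≡ 223 (mod 617)
395^8 ≡ 223^2 = 49729 ≡ 369 (mod 617)
395^16 ≡ 369^2 = 136161 ≡ 421 (mod 617)
395^32 ≡ 421^2 = 177241 ≡ 162 (mod 617)
395^64 ≡ 162^2 = 26244 ≡ 330 (mod 617)
395^128 ≡ 330^2 = 108900 ≡ 308 (mod 617)
395^256 ≡ 308^2 = 94864 ≡ 463 (mod 617)
395^512 ≡ 463^2 = 214369 ≡ 270 (mod 617)
395^608 = 395^512 × 395^64 × 395^32 ≡ 270 × 330 × 162 (mod 617).
Accumulate the product:
270 × 330 = 89100 ≡ 252
252 × 162 = 40824 ≡ 102

102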